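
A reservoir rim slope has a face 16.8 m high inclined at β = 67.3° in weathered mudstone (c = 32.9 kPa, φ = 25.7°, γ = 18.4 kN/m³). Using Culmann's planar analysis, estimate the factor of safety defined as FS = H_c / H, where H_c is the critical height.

FS = 1.40

H_c = (4c/γ) · sinβ cosφ / [1 − cos(β − φ)]
    = (4·32.9/18.4) · sin67.3°·cos25.7° / [1 − cos41.6°]
    = 7.152 · 0.8313 / 0.2522 = 23.57 m
FS = H_c / H = 23.57 / 16.8 = 1.403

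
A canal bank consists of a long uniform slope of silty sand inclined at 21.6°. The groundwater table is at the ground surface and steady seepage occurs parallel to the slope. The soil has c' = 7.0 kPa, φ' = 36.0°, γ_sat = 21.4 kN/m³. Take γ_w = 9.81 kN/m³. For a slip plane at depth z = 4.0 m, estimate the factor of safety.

FS = 1.23

With seepage parallel to the slope and the water table at the surface, the effective normal stress on the slip plane uses the buoyant unit weight γ' = γ_sat − γ_w while the driving shear stress uses γ_sat:
FS = [c' + γ' z cos²β tanφ'] / [γ_sat z sinβ cosβ]
γ' = 21.4 − 9.81 = 11.59 kN/m³
Numerator = 7.0 + 11.59·4.0·cos²21.6°·tan36.0° = 7.0 + 11.59·4.0·0.8645·0.7265 = 36.118 kPa
Denominator = 21.4·4.0·sin21.6°·cos21.6° = 21.4·4.0·0.3681·0.9298 = 29.299 kPa
FS = 36.118 / 29.299 = 1.233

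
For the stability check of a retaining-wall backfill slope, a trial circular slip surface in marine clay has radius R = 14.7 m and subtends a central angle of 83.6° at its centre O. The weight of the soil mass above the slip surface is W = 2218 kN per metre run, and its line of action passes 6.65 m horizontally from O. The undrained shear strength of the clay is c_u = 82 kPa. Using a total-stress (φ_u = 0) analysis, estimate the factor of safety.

Taking moments about the centre O, the resisting moment is provided by the undrained shear strength acting along the arc:
Arc length L_a = R·θ = 14.7·(83.6°·π/180) = 14.7·1.4591 = 21.45 m
M_R = c_u·L_a·R = 82·21.45·14.7 = 25854.3 kN·m/m
M_D = W·d = 2218·6.65 = 14749.7 kN·m/m
FS = M_R / M_D = 25854.3 / 14749.7 = 1.753

FS = 1.75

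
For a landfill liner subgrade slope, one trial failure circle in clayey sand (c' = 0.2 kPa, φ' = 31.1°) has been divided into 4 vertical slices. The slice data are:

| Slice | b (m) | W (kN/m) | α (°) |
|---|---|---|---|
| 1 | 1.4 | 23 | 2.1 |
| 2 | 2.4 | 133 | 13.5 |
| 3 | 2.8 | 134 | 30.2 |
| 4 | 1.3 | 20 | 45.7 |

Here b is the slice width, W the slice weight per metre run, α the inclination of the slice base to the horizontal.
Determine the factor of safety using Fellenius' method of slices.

FS = 1.51

Ordinary method of slices: FS = Σ[c'·Δl_i + (W_i cosα_i)·tanφ'] / Σ W_i sinα_i, with Δl_i = b_i / cosα_i.
Slice 1: Δl = 1.4/cos2.1° = 1.401 m; N'_1 = 23·cos2.1° = 23.0; c'Δl = 0.28; W sinα = 0.8
Slice 2: Δl = 2.4/cos13.5° = 2.468 m; N'_2 = 133·cos13.5° = 129.3; c'Δl = 0.49; W sinα = 31.0
Slice 3: Δl = 2.8/cos30.2° = 3.240 m; N'_3 = 134·cos30.2° = 115.8; c'Δl = 0.65; W sinα = 67.4
Slice 4: Δl = 1.3/cos45.7° = 1.861 m; N'_4 = 20·cos45.7° = 14.0; c'Δl = 0.37; W sinα = 14.3
Σc'Δl = 1.8 kN/m; ΣN' = 282.1 kN/m; ΣW sinα = 113.6 kN/m
Resisting = 1.8 + 282.1·tan31.1° = 1.8 + 170.2 = 172.0 kN/m
FS = 172.0 / 113.6 = 1.514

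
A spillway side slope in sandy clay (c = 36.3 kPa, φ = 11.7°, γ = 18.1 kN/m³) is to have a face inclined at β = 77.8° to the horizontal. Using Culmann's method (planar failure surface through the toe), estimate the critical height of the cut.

H_c = 12.91 m

Culmann's analysis gives the critical failure plane at α_cr = (β + φ)/2 = (77.8 + 11.7)/2 = 44.8°, and the critical height
H_c = (4c/γ) · sinβ cosφ / [1 − cos(β − φ)]
    = (4·36.3/18.1) · sin77.8°·cos11.7° / [1 − cos(66.1°)]
    = 8.022 · 0.9774·0.9792 / [1 − 0.4051]
    = 8.022 · 0.9571 / 0.5949
    = 12.91 m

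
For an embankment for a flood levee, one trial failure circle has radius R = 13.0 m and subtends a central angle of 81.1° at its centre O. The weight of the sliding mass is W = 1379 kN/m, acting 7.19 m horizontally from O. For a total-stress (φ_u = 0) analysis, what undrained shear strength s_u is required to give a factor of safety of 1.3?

FS = s_u·L_a·R / (W·d), so s_u = FS·W·d / (L_a·R).
Arc length L_a = R·θ = 13.0·(81.1°·π/180) = 13.0·1.4155 = 18.40 m
s_u = 1.3·1379·7.19 / (18.40·13.0) = 12889.5 / 239.21 = 53.88 kPa

s_u = 53.9 kPa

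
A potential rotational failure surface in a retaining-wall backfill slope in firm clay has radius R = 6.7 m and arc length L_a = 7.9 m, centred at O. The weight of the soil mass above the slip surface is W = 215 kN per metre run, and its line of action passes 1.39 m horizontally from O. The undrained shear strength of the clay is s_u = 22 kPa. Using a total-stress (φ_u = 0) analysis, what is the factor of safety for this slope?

Taking moments about the centre O, the resisting moment is provided by the undrained shear strength acting along the arc:
M_R = s_u·L_a·R = 22·7.90·6.7 = 1164.5 kN·m/m
M_D = W·d = 215·1.39 = 298.8 kN·m/m
FS = M_R / M_D = 1164.5 / 298.8 = 3.896

FS = 3.90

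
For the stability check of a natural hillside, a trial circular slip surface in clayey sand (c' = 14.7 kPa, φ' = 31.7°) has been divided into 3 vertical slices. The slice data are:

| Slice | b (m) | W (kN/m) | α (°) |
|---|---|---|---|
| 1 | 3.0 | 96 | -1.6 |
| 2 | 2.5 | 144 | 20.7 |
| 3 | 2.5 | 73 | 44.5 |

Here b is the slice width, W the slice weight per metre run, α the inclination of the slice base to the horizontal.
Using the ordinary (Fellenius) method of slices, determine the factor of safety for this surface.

FS = 3.11

Ordinary method of slices: FS = Σ[c'·Δl_i + (W_i cosα_i)·tanφ'] / Σ W_i sinα_i, with Δl_i = b_i / cosα_i.
Slice 1: Δl = 3.0/cos(-1.6°) = 3.001 m; N'_1 = 96·cos(-1.6°) = 96.0; c'Δl = 44.12; W sinα = -2.7
Slice 2: Δl = 2.5/cos20.7° = 2.673 m; N'_2 = 144·cos20.7° = 134.7; c'Δl = 39.29; W sinα = 50.9
Slice 3: Δl = 2.5/cos44.5° = 3.505 m; N'_3 = 73·cos44.5° = 52.1; c'Δl = 51.52; W sinα = 51.2
Σc'Δl = 134.9 kN/m; ΣN' = 282.7 kN/m; ΣW sinα = 99.4 kN/m
Resisting = 134.9 + 282.7·tan31.7° = 134.9 + 174.6 = 309.5 kN/m
FS = 309.5 / 99.4 = 3.115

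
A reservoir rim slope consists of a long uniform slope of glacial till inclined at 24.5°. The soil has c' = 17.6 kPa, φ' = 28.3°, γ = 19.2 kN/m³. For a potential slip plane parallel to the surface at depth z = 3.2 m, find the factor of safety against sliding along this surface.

FS = 1.94

For an infinite slope with a slip plane parallel to the surface (no pore pressure): FS = [c' + γz cos²β tanφ'] / [γz sinβ cosβ].
γz = 19.2·3.2 = 61.44 kN/m²
Numerator = 17.6 + 61.44·cos²24.5°·tan28.3° = 17.6 + 61.44·0.8280·0.5384 = 44.993 kPa
Denominator = 61.44·sin24.5°·cos24.5° = 61.44·0.4147·0.9100 = 23.185 kPa
FS = 44.993 / 23.185 = 1.941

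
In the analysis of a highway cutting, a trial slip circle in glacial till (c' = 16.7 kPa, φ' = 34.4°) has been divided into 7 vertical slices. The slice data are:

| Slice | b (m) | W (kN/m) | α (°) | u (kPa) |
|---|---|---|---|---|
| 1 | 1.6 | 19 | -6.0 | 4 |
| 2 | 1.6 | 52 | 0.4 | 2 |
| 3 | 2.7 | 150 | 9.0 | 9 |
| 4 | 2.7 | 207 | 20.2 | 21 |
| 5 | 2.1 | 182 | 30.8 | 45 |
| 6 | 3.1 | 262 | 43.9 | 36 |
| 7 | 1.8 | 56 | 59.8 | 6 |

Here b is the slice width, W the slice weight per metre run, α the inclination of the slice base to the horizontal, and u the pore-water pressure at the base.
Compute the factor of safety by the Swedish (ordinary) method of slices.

Ordinary method of slices: FS = Σ[c'·Δl_i + (W_i cosα_i − u_i·Δl_i)·tanφ'] / Σ W_i sinα_i, with Δl_i = b_i / cosα_i.
Slice 1: Δl = 1.6/cos(-6.0°) = 1.609 m; N'_1 = 19·cos(-6.0°) − 4·1.609 = 12.5; c'Δl = 26.87; W sinα = -2.0
Slice 2: Δl = 1.6/cos0.4° = 1.600 m; N'_2 = 52·cos0.4° − 2·1.600 = 48.8; c'Δl = 26.72; W sinα = 0.4
Slice 3: Δl = 2.7/cos9.0° = 2.734 m; N'_3 = 150·cos9.0° − 9·2.734 = 123.6; c'Δl = 45.65; W sinα = 23.5
Slice 4: Δl = 2.7/cos20.2° = 2.877 m; N'_4 = 207·cos20.2° − 21·2.877 = 133.9; c'Δl = 48.05; W sinα = 71.5
Slice 5: Δl = 2.1/cos30.8° = 2.445 m; N'_5 = 182·cos30.8° − 45·2.445 = 46.3; c'Δl = 40.83; W sinα = 93.2
Slice 6: Δl = 3.1/cos43.9° = 4.302 m; N'_6 = 262·cos43.9° − 36·4.302 = 33.9; c'Δl = 71.85; W sinα = 181.7
Slice 7: Δl = 1.8/cos59.8° = 3.578 m; N'_7 = 56·cos59.8° − 6·3.578 = 6.7; c'Δl = 59.76; W sinα = 48.4
Σc'Δl = 319.7 kN/m; ΣN' = 405.6 kN/m; ΣW sinα = 416.6 kN/m
Resisting = 319.7 + 405.6·tan34.4° = 319.7 + 277.7 = 597.4 kN/m
FS = 597.4 / 416.6 = 1.434

FS = 1.43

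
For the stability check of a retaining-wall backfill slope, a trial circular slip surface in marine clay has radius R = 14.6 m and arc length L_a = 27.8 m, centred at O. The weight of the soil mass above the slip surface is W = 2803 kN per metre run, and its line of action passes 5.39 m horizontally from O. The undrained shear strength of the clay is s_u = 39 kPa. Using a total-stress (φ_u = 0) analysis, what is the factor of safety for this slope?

Taking moments about the centre O, the resisting moment is provided by the undrained shear strength acting along the arc:
M_R = s_u·L_a·R = 39·27.80·14.6 = 15829.3 kN·m/m
M_D = W·d = 2803·5.39 = 15108.2 kN·m/m
FS = M_R / M_D = 15829.3 / 15108.2 = 1.048

FS = 1.05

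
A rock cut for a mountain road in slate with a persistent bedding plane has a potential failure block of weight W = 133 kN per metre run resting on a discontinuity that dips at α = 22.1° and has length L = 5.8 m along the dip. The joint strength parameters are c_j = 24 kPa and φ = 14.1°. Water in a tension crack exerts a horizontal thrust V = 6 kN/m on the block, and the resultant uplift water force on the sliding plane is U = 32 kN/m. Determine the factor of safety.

FS = 2.91

Resolving the block weight along and normal to the plane and applying the Mohr–Coulomb strength on the joint:
N' = W cosα − U − V sinα = 133·cos22.1° − 32 − 6·sin22.1° = 89.0 kN/m
Driving force T = W sinα + V cosα = 133·sin22.1° + 6·cos22.1° = 55.6 kN/m
Resisting force R = c_j·L + N'·tanφ = 24·5.8 + 89.0·tan14.1° = 139.2 + 22.3 = 161.5 kN/m
FS = R / T = 161.5 / 55.6 = 2.906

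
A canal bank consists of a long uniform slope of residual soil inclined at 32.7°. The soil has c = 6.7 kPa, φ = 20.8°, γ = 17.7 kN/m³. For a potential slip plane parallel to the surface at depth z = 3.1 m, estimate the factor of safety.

FS = 0.86

For an infinite slope with a slip plane parallel to the surface (no pore pressure): FS = [c + γz cos²β tanφ] / [γz sinβ cosβ].
γz = 17.7·3.1 = 54.87 kN/m²
Numerator = 6.7 + 54.87·cos²32.7°·tan20.8° = 6.7 + 54.87·0.7081·0.3799 = 21.460 kPa
Denominator = 54.87·sin32.7°·cos32.7° = 54.87·0.5402·0.8415 = 24.945 kPa
FS = 21.460 / 24.945 = 0.860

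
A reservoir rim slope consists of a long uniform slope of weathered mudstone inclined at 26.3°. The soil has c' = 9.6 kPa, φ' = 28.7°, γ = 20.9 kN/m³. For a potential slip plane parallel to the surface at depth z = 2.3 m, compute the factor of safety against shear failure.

For an infinite slope with a slip plane parallel to the surface (no pore pressure): FS = [c' + γz cos²β tanφ'] / [γz sinβ cosβ].
γz = 20.9·2.3 = 48.07 kN/m²
Numerator = 9.6 + 48.07·cos²26.3°·tan28.7° = 9.6 + 48.07·0.8037·0.5475 = 30.751 kPa
Denominator = 48.07·sin26.3°·cos26.3° = 48.07·0.4431·0.8965 = 19.094 kPa
FS = 30.751 / 19.094 = 1.611

FS = 1.61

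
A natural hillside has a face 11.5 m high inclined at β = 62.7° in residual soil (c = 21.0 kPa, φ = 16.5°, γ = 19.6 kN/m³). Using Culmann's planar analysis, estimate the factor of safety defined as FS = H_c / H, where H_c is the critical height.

FS = 1.03

H_c = (4c/γ) · sinβ cosφ / [1 − cos(β − φ)]
    = (4·21.0/19.6) · sin62.7°·cos16.5° / [1 − cos46.2°]
    = 4.286 · 0.8520 / 0.3079 = 11.86 m
FS = H_c / H = 11.86 / 11.5 = 1.031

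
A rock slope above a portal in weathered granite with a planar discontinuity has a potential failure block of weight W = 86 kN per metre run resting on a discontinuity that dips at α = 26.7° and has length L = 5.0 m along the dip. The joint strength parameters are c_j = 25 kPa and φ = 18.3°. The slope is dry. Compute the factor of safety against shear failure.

Resolving the block weight along and normal to the plane and applying the Mohr–Coulomb strength on the joint:
N' = W cosα = 86·cos26.7° = 76.8 kN/m
Driving force T = W sinα = 86·sin26.7° = 38.6 kN/m
Resisting force R = c_j·L + N'·tanφ = 25·5.0 + 76.8·tan18.3° = 125.0 + 25.4 = 150.4 kN/m
FS = R / T = 150.4 / 38.6 = 3.892

FS = 3.89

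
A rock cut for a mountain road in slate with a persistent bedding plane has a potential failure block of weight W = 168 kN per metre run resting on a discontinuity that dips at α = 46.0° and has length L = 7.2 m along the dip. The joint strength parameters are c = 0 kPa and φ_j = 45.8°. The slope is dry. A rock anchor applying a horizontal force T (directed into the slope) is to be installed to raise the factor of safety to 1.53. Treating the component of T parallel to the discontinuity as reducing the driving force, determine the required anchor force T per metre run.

Resolving forces along and normal to the sliding plane, with the horizontal anchor force T adding T·sinα to the effective normal force and T·cosα acting up the plane against the driving force:
FS = [cL + (W cosα + T sinα) tanφ_j] / [W sinα − T cosα]
Without the anchor: N' = 116.7 kN/m, driving T_d = 120.8 kN/m, resisting R = 0·7.2 + 116.7·tan45.8° = 120.0 kN/m, FS = 0.99.
Setting FS = 1.53 and solving for T:
1.53·(120.8 − T cos46.0°) = 120.0 + T sin46.0°·tan45.8°
T·(sin46.0°·tan45.8° + 1.53·cos46.0°) = 1.53·120.8 − 120.0
T·(0.7193·1.0283 + 1.53·0.6947) = 184.9 − 120.0 = 64.9
T·1.8025 = 64.9
T = 36.0 kN/m

T = 36 kN/m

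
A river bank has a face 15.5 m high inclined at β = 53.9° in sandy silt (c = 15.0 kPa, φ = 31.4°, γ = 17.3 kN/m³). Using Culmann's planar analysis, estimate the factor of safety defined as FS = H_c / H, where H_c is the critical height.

FS = 2.03

H_c = (4c/γ) · sinβ cosφ / [1 − cos(β − φ)]
    = (4·15.0/17.3) · sin53.9°·cos31.4° / [1 − cos22.5°]
    = 3.468 · 0.6897 / 0.0761 = 31.42 m
FS = H_c / H = 31.42 / 15.5 = 2.027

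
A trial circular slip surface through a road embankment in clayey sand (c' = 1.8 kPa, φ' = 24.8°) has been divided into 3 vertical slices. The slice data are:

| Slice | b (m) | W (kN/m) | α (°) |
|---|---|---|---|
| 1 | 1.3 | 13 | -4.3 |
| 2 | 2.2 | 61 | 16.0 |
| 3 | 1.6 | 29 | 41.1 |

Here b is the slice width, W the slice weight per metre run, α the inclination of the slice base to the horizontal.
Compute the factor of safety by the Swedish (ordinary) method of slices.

Ordinary method of slices: FS = Σ[c'·Δl_i + (W_i cosα_i)·tanφ'] / Σ W_i sinα_i, with Δl_i = b_i / cosα_i.
Slice 1: Δl = 1.3/cos(-4.3°) = 1.304 m; N'_1 = 13·cos(-4.3°) = 13.0; c'Δl = 2.35; W sinα = -1.0
Slice 2: Δl = 2.2/cos16.0° = 2.289 m; N'_2 = 61·cos16.0° = 58.6; c'Δl = 4.12; W sinα = 16.8
Slice 3: Δl = 1.6/cos41.1° = 2.123 m; N'_3 = 29·cos41.1° = 21.9; c'Δl = 3.82; W sinα = 19.1
Σc'Δl = 10.3 kN/m; ΣN' = 93.5 kN/m; ΣW sinα = 34.9 kN/m
Resisting = 10.3 + 93.5·tan24.8° = 10.3 + 43.2 = 53.5 kN/m
FS = 53.5 / 34.9 = 1.532

FS = 1.53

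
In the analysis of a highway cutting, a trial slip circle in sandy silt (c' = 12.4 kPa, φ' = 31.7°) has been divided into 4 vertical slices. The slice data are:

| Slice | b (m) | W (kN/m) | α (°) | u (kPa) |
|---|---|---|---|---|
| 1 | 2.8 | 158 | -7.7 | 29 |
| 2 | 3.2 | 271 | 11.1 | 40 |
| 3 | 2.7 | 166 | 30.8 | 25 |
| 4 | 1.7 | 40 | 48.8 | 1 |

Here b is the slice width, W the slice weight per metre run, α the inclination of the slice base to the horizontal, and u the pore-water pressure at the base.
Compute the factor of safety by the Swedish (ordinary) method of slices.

Ordinary method of slices: FS = Σ[c'·Δl_i + (W_i cosα_i − u_i·Δl_i)·tanφ'] / Σ W_i sinα_i, with Δl_i = b_i / cosα_i.
Slice 1: Δl = 2.8/cos(-7.7°) = 2.825 m; N'_1 = 158·cos(-7.7°) − 29·2.825 = 74.6; c'Δl = 35.04; W sinα = -21.2
Slice 2: Δl = 3.2/cos11.1° = 3.261 m; N'_2 = 271·cos11.1° − 40·3.261 = 135.5; c'Δl = 40.44; W sinα = 52.2
Slice 3: Δl = 2.7/cos30.8° = 3.143 m; N'_3 = 166·cos30.8° − 25·3.143 = 64.0; c'Δl = 38.98; W sinα = 85.0
Slice 4: Δl = 1.7/cos48.8° = 2.581 m; N'_4 = 40·cos48.8° − 1·2.581 = 23.8; c'Δl = 32.00; W sinα = 30.1
Σc'Δl = 146.5 kN/m; ΣN' = 297.9 kN/m; ΣW sinα = 146.1 kN/m
Resisting = 146.5 + 297.9·tan31.7° = 146.5 + 184.0 = 330.4 kN/m
FS = 330.4 / 146.1 = 2.262

FS = 2.26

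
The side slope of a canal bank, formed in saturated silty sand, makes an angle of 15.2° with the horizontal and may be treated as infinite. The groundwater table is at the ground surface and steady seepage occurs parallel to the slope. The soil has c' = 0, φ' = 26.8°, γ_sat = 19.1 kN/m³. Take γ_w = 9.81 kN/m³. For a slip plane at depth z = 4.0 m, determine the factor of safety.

FS = 0.90

With seepage parallel to the slope and the water table at the surface, the effective normal stress on the slip plane uses the buoyant unit weight γ' = γ_sat − γ_w while the driving shear stress uses γ_sat:
FS = [c' + γ' z cos²β tanφ'] / [γ_sat z sinβ cosβ]
(For c' = 0 this reduces to FS = (γ'/γ_sat)·tanφ'/tanβ.)
γ' = 19.1 − 9.81 = 9.29 kN/m³
Numerator = 0.0 + 9.29·4.0·cos²15.2°·tan26.8° = 0.0 + 9.29·4.0·0.9313·0.5051 = 17.480 kPa
Denominator = 19.1·4.0·sin15.2°·cos15.2° = 19.1·4.0·0.2622·0.9650 = 19.330 kPa
FS = 17.480 / 19.330 = 0.904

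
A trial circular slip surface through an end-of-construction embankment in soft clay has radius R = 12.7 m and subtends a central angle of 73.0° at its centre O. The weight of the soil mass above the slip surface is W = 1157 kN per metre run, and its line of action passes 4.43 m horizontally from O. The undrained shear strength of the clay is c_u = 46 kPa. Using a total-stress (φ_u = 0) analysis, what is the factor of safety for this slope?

Taking moments about the centre O, the resisting moment is provided by the undrained shear strength acting along the arc:
Arc length L_a = R·θ = 12.7·(73.0°·π/180) = 12.7·1.2741 = 16.18 m
M_R = c_u·L_a·R = 46·16.18·12.7 = 9452.9 kN·m/m
M_D = W·d = 1157·4.43 = 5125.5 kN·m/m
FS = M_R / M_D = 9452.9 / 5125.5 = 1.844

FS = 1.84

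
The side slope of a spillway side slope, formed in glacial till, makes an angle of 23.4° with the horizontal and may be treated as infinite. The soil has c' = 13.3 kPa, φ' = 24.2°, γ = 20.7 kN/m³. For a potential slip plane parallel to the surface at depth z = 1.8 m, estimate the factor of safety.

FS = 2.02

For an infinite slope with a slip plane parallel to the surface (no pore pressure): FS = [c' + γz cos²β tanφ'] / [γz sinβ cosβ].
γz = 20.7·1.8 = 37.26 kN/m²
Numerator = 13.3 + 37.26·cos²23.4°·tan24.2° = 13.3 + 37.26·0.8423·0.4494 = 27.404 kPa
Denominator = 37.26·sin23.4°·cos23.4° = 37.26·0.3971·0.9178 = 13.581 kPa
FS = 27.404 / 13.581 = 2.018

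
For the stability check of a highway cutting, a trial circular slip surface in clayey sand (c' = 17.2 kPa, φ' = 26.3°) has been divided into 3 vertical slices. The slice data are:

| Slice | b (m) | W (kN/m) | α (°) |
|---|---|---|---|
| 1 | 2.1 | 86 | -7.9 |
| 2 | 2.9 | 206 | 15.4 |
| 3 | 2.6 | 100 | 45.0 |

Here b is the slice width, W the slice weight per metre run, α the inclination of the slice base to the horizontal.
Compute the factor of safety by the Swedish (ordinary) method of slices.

FS = 2.88

Ordinary method of slices: FS = Σ[c'·Δl_i + (W_i cosα_i)·tanφ'] / Σ W_i sinα_i, with Δl_i = b_i / cosα_i.
Slice 1: Δl = 2.1/cos(-7.9°) = 2.120 m; N'_1 = 86·cos(-7.9°) = 85.2; c'Δl = 36.47; W sinα = -11.8
Slice 2: Δl = 2.9/cos15.4° = 3.008 m; N'_2 = 206·cos15.4° = 198.6; c'Δl = 51.74; W sinα = 54.7
Slice 3: Δl = 2.6/cos45.0° = 3.677 m; N'_3 = 100·cos45.0° = 70.7; c'Δl = 63.24; W sinα = 70.7
Σc'Δl = 151.4 kN/m; ΣN' = 354.5 kN/m; ΣW sinα = 113.6 kN/m
Resisting = 151.4 + 354.5·tan26.3° = 151.4 + 175.2 = 326.7 kN/m
FS = 326.7 / 113.6 = 2.876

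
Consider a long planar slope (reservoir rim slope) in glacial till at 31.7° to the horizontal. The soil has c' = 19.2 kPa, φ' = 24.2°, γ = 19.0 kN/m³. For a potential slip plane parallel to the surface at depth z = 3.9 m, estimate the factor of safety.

FS = 1.31

For an infinite slope with a slip plane parallel to the surface (no pore pressure): FS = [c' + γz cos²β tanφ'] / [γz sinβ cosβ].
γz = 19.0·3.9 = 74.10 kN/m²
Numerator = 19.2 + 74.10·cos²31.7°·tan24.2° = 19.2 + 74.10·0.7239·0.4494 = 43.307 kPa
Denominator = 74.10·sin31.7°·cos31.7° = 74.10·0.5255·0.8508 = 33.128 kPa
FS = 43.307 / 33.128 = 1.307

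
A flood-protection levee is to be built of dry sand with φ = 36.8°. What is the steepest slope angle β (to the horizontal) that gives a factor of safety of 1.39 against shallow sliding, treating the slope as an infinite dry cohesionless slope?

For an infinite dry cohesionless slope FS = tanφ/tanβ, so tanβ = tanφ / FS.
tanβ = tan36.8° / 1.39 = 0.7481 / 1.39 = 0.5382
β = arctan(0.5382) = 28.29°

β = 28.3°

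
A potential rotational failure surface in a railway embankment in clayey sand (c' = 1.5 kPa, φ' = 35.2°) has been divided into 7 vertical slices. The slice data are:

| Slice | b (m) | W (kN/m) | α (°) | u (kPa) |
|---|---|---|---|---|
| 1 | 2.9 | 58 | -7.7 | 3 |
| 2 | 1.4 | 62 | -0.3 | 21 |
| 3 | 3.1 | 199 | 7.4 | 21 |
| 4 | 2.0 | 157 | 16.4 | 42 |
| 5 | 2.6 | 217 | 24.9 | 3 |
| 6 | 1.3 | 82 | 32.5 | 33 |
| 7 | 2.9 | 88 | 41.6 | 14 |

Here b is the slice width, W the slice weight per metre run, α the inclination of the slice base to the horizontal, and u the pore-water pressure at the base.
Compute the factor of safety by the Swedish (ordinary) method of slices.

FS = 1.47

Ordinary method of slices: FS = Σ[c'·Δl_i + (W_i cosα_i − u_i·Δl_i)·tanφ'] / Σ W_i sinα_i, with Δl_i = b_i / cosα_i.
Slice 1: Δl = 2.9/cos(-7.7°) = 2.926 m; N'_1 = 58·cos(-7.7°) − 3·2.926 = 48.7; c'Δl = 4.39; W sinα = -7.8
Slice 2: Δl = 1.4/cos(-0.3°) = 1.400 m; N'_2 = 62·cos(-0.3°) − 21·1.400 = 32.6; c'Δl = 2.10; W sinα = -0.3
Slice 3: Δl = 3.1/cos7.4° = 3.126 m; N'_3 = 199·cos7.4° − 21·3.126 = 131.7; c'Δl = 4.69; W sinα = 25.6
Slice 4: Δl = 2.0/cos16.4° = 2.085 m; N'_4 = 157·cos16.4° − 42·2.085 = 63.0; c'Δl = 3.13; W sinα = 44.3
Slice 5: Δl = 2.6/cos24.9° = 2.866 m; N'_5 = 217·cos24.9° − 3·2.866 = 188.2; c'Δl = 4.30; W sinα = 91.4
Slice 6: Δl = 1.3/cos32.5° = 1.541 m; N'_6 = 82·cos32.5° − 33·1.541 = 18.3; c'Δl = 2.31; W sinα = 44.1
Slice 7: Δl = 2.9/cos41.6° = 3.878 m; N'_7 = 88·cos41.6° − 14·3.878 = 11.5; c'Δl = 5.82; W sinα = 58.4
Σc'Δl = 26.7 kN/m; ΣN' = 494.1 kN/m; ΣW sinα = 255.7 kN/m
Resisting = 26.7 + 494.1·tan35.2° = 26.7 + 348.5 = 375.3 kN/m
FS = 375.3 / 255.7 = 1.468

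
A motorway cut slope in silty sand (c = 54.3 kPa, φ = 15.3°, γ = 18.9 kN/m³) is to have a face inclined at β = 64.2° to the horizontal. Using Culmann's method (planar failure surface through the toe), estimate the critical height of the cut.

Culmann's analysis gives the critical failure plane at α_cr = (β + φ)/2 = (64.2 + 15.3)/2 = 39.8°, and the critical height
H_c = (4c/γ) · sinβ cosφ / [1 − cos(β − φ)]
    = (4·54.3/18.9) · sin64.2°·cos15.3° / [1 − cos(48.9°)]
    = 11.492 · 0.9003·0.9646 / [1 − 0.6574]
    = 11.492 · 0.8684 / 0.3426
    = 29.13 m

H_c = 29.13 m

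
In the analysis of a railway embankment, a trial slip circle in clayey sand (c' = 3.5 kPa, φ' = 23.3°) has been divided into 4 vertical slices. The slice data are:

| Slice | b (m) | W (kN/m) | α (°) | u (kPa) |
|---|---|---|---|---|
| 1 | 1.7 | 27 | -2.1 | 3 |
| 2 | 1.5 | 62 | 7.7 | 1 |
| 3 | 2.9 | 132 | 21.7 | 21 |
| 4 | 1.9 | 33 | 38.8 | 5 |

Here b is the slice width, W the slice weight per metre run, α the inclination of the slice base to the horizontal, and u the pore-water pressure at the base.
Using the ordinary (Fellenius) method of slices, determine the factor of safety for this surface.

Ordinary method of slices: FS = Σ[c'·Δl_i + (W_i cosα_i − u_i·Δl_i)·tanφ'] / Σ W_i sinα_i, with Δl_i = b_i / cosα_i.
Slice 1: Δl = 1.7/cos(-2.1°) = 1.701 m; N'_1 = 27·cos(-2.1°) − 3·1.701 = 21.9; c'Δl = 5.95; W sinα = -1.0
Slice 2: Δl = 1.5/cos7.7° = 1.514 m; N'_2 = 62·cos7.7° − 1·1.514 = 59.9; c'Δl = 5.30; W sinα = 8.3
Slice 3: Δl = 2.9/cos21.7° = 3.121 m; N'_3 = 132·cos21.7° − 21·3.121 = 57.1; c'Δl = 10.92; W sinα = 48.8
Slice 4: Δl = 1.9/cos38.8° = 2.438 m; N'_4 = 33·cos38.8° − 5·2.438 = 13.5; c'Δl = 8.53; W sinα = 20.7
Σc'Δl = 30.7 kN/m; ΣN' = 152.4 kN/m; ΣW sinα = 76.8 kN/m
Resisting = 30.7 + 152.4·tan23.3° = 30.7 + 65.6 = 96.4 kN/m
FS = 96.4 / 76.8 = 1.255

FS = 1.25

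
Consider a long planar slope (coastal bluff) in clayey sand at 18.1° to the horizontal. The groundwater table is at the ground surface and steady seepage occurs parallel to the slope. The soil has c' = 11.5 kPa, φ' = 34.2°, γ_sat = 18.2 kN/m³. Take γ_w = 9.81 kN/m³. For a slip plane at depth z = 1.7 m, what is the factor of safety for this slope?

FS = 2.22

With seepage parallel to the slope and the water table at the surface, the effective normal stress on the slip plane uses the buoyant unit weight γ' = γ_sat − γ_w while the driving shear stress uses γ_sat:
FS = [c' + γ' z cos²β tanφ'] / [γ_sat z sinβ cosβ]
γ' = 18.2 − 9.81 = 8.39 kN/m³
Numerator = 11.5 + 8.39·1.7·cos²18.1°·tan34.2° = 11.5 + 8.39·1.7·0.9035·0.6796 = 20.258 kPa
Denominator = 18.2·1.7·sin18.1°·cos18.1° = 18.2·1.7·0.3107·0.9505 = 9.137 kPa
FS = 20.258 / 9.137 = 2.217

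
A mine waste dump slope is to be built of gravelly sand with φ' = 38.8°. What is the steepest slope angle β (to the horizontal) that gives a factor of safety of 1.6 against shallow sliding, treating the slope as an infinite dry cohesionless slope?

β = 26.7°

For an infinite dry cohesionless slope FS = tanφ'/tanβ, so tanβ = tanφ' / FS.
tanβ = tan38.8° / 1.6 = 0.8040 / 1.6 = 0.5025
β = arctan(0.5025) = 26.68°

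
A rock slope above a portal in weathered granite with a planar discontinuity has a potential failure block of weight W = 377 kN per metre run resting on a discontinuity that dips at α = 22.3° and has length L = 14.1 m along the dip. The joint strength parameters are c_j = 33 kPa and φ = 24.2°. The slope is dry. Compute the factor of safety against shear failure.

FS = 4.35

Resolving the block weight along and normal to the plane and applying the Mohr–Coulomb strength on the joint:
N' = W cosα = 377·cos22.3° = 348.8 kN/m
Driving force T = W sinα = 377·sin22.3° = 143.1 kN/m
Resisting force R = c_j·L + N'·tanφ = 33·14.1 + 348.8·tan24.2° = 465.3 + 156.8 = 622.1 kN/m
FS = R / T = 622.1 / 143.1 = 4.348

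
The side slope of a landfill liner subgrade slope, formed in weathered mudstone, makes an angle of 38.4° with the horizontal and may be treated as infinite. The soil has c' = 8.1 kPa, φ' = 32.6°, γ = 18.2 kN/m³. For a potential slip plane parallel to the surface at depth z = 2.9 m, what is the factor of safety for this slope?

For an infinite slope with a slip plane parallel to the surface (no pore pressure): FS = [c' + γz cos²β tanφ'] / [γz sinβ cosβ].
γz = 18.2·2.9 = 52.78 kN/m²
Numerator = 8.1 + 52.78·cos²38.4°·tan32.6° = 8.1 + 52.78·0.6142·0.6395 = 28.831 kPa
Denominator = 52.78·sin38.4°·cos38.4° = 52.78·0.6211·0.7837 = 25.693 kPa
FS = 28.831 / 25.693 = 1.122

FS = 1.12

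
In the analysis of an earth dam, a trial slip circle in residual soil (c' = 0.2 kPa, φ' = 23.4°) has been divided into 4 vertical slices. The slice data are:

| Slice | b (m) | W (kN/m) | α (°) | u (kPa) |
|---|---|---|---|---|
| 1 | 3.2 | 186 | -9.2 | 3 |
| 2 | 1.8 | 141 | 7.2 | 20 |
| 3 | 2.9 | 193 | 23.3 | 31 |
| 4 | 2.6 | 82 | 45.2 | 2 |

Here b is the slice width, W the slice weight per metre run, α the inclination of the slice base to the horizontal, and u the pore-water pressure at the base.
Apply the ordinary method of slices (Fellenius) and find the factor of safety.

FS = 1.46

Ordinary method of slices: FS = Σ[c'·Δl_i + (W_i cosα_i − u_i·Δl_i)·tanφ'] / Σ W_i sinα_i, with Δl_i = b_i / cosα_i.
Slice 1: Δl = 3.2/cos(-9.2°) = 3.242 m; N'_1 = 186·cos(-9.2°) − 3·3.242 = 173.9; c'Δl = 0.65; W sinα = -29.7
Slice 2: Δl = 1.8/cos7.2° = 1.814 m; N'_2 = 141·cos7.2° − 20·1.814 = 103.6; c'Δl = 0.36; W sinα = 17.7
Slice 3: Δl = 2.9/cos23.3° = 3.158 m; N'_3 = 193·cos23.3° − 31·3.158 = 79.4; c'Δl = 0.63; W sinα = 76.3
Slice 4: Δl = 2.6/cos45.2° = 3.690 m; N'_4 = 82·cos45.2° − 2·3.690 = 50.4; c'Δl = 0.74; W sinα = 58.2
Σc'Δl = 2.4 kN/m; ΣN' = 407.3 kN/m; ΣW sinα = 122.5 kN/m
Resisting = 2.4 + 407.3·tan23.4° = 2.4 + 176.2 = 178.6 kN/m
FS = 178.6 / 122.5 = 1.459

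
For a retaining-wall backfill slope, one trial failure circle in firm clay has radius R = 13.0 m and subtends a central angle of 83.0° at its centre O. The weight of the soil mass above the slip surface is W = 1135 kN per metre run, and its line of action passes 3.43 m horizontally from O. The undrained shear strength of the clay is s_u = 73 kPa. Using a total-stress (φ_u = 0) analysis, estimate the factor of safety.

FS = 4.59

Taking moments about the centre O, the resisting moment is provided by the undrained shear strength acting along the arc:
Arc length L_a = R·θ = 13.0·(83.0°·π/180) = 13.0·1.4486 = 18.83 m
M_R = s_u·L_a·R = 73·18.83·13.0 = 17871.7 kN·m/m
M_D = W·d = 1135·3.43 = 3893.1 kN·m/m
FS = M_R / M_D = 17871.7 / 3893.1 = 4.591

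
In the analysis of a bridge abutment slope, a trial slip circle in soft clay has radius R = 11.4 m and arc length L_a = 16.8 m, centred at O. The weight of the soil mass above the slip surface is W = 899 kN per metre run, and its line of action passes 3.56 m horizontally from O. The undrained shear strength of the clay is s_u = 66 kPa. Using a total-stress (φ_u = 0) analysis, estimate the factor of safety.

FS = 3.95

Taking moments about the centre O, the resisting moment is provided by the undrained shear strength acting along the arc:
M_R = s_u·L_a·R = 66·16.80·11.4 = 12640.3 kN·m/m
M_D = W·d = 899·3.56 = 3200.4 kN·m/m
FS = M_R / M_D = 12640.3 / 3200.4 = 3.950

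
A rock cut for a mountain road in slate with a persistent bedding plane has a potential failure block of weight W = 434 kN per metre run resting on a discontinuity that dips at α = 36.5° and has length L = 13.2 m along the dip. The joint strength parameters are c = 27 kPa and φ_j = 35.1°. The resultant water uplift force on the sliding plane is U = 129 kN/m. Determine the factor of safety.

Resolving the block weight along and normal to the plane and applying the Mohr–Coulomb strength on the joint:
N' = W cosα − U = 434·cos36.5° − 129 = 219.9 kN/m
Driving force T = W sinα = 434·sin36.5° = 258.2 kN/m
Resisting force R = c·L + N'·tanφ_j = 27·13.2 + 219.9·tan35.1° = 356.4 + 154.5 = 510.9 kN/m
FS = R / T = 510.9 / 258.2 = 1.979

FS = 1.98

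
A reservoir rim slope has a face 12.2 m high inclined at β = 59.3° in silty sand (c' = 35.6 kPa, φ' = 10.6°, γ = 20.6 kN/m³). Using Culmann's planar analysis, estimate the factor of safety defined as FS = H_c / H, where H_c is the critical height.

H_c = (4c'/γ) · sinβ cosφ' / [1 − cos(β − φ')]
    = (4·35.6/20.6) · sin59.3°·cos10.6° / [1 − cos48.7°]
    = 6.913 · 0.8452 / 0.3400 = 17.18 m
FS = H_c / H = 17.18 / 12.2 = 1.408

FS = 1.41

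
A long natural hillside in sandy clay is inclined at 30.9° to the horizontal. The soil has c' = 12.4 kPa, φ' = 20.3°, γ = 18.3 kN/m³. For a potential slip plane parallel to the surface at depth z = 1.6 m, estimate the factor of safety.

FS = 1.58

For an infinite slope with a slip plane parallel to the surface (no pore pressure): FS = [c' + γz cos²β tanφ'] / [γz sinβ cosβ].
γz = 18.3·1.6 = 29.28 kN/m²
Numerator = 12.4 + 29.28·cos²30.9°·tan20.3° = 12.4 + 29.28·0.7363·0.3699 = 20.375 kPa
Denominator = 29.28·sin30.9°·cos30.9° = 29.28·0.5135·0.8581 = 12.902 kPa
FS = 20.375 / 12.902 = 1.579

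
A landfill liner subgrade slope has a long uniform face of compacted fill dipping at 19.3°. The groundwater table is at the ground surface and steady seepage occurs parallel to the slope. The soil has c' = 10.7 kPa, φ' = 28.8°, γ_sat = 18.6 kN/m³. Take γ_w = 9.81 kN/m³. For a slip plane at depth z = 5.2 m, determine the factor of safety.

FS = 1.10

With seepage parallel to the slope and the water table at the surface, the effective normal stress on the slip plane uses the buoyant unit weight γ' = γ_sat − γ_w while the driving shear stress uses γ_sat:
FS = [c' + γ' z cos²β tanφ'] / [γ_sat z sinβ cosβ]
γ' = 18.6 − 9.81 = 8.79 kN/m³
Numerator = 10.7 + 8.79·5.2·cos²19.3°·tan28.8° = 10.7 + 8.79·5.2·0.8908·0.5498 = 33.083 kPa
Denominator = 18.6·5.2·sin19.3°·cos19.3° = 18.6·5.2·0.3305·0.9438 = 30.171 kPa
FS = 33.083 / 30.171 = 1.097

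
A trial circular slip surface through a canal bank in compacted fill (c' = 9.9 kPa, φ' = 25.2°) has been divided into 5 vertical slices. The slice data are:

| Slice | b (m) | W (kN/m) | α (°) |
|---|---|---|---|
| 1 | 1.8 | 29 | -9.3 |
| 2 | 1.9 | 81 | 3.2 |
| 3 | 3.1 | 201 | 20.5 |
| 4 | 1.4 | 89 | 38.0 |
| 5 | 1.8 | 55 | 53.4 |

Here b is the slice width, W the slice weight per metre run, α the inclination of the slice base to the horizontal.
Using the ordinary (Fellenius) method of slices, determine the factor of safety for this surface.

Ordinary method of slices: FS = Σ[c'·Δl_i + (W_i cosα_i)·tanφ'] / Σ W_i sinα_i, with Δl_i = b_i / cosα_i.
Slice 1: Δl = 1.8/cos(-9.3°) = 1.824 m; N'_1 = 29·cos(-9.3°) = 28.6; c'Δl = 18.06; W sinα = -4.7
Slice 2: Δl = 1.9/cos3.2° = 1.903 m; N'_2 = 81·cos3.2° = 80.9; c'Δl = 18.84; W sinα = 4.5
Slice 3: Δl = 3.1/cos20.5° = 3.310 m; N'_3 = 201·cos20.5° = 188.3; c'Δl = 32.76; W sinα = 70.4
Slice 4: Δl = 1.4/cos38.0° = 1.777 m; N'_4 = 89·cos38.0° = 70.1; c'Δl = 17.59; W sinα = 54.8
Slice 5: Δl = 1.8/cos53.4° = 3.019 m; N'_5 = 55·cos53.4° = 32.8; c'Δl = 29.89; W sinα = 44.2
Σc'Δl = 117.1 kN/m; ΣN' = 400.7 kN/m; ΣW sinα = 169.2 kN/m
Resisting = 117.1 + 400.7·tan25.2° = 117.1 + 188.5 = 305.7 kN/m
FS = 305.7 / 169.2 = 1.807

FS = 1.81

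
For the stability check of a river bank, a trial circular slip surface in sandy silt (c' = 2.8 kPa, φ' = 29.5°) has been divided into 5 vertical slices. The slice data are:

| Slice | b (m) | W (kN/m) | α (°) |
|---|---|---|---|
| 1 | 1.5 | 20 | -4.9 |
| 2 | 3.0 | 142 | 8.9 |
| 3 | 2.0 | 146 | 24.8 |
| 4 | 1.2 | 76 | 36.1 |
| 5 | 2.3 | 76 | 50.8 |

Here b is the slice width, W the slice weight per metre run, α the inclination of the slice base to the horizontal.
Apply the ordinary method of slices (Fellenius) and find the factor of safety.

Ordinary method of slices: FS = Σ[c'·Δl_i + (W_i cosα_i)·tanφ'] / Σ W_i sinα_i, with Δl_i = b_i / cosα_i.
Slice 1: Δl = 1.5/cos(-4.9°) = 1.506 m; N'_1 = 20·cos(-4.9°) = 19.9; c'Δl = 4.22; W sinα = -1.7
Slice 2: Δl = 3.0/cos8.9° = 3.037 m; N'_2 = 142·cos8.9° = 140.3; c'Δl = 8.50; W sinα = 22.0
Slice 3: Δl = 2.0/cos24.8° = 2.203 m; N'_3 = 146·cos24.8° = 132.5; c'Δl = 6.17; W sinα = 61.2
Slice 4: Δl = 1.2/cos36.1° = 1.485 m; N'_4 = 76·cos36.1° = 61.4; c'Δl = 4.16; W sinα = 44.8
Slice 5: Δl = 2.3/cos50.8° = 3.639 m; N'_5 = 76·cos50.8° = 48.0; c'Δl = 10.19; W sinα = 58.9
Σc'Δl = 33.2 kN/m; ΣN' = 402.2 kN/m; ΣW sinα = 185.2 kN/m
Resisting = 33.2 + 402.2·tan29.5° = 33.2 + 227.6 = 260.8 kN/m
FS = 260.8 / 185.2 = 1.408

FS = 1.41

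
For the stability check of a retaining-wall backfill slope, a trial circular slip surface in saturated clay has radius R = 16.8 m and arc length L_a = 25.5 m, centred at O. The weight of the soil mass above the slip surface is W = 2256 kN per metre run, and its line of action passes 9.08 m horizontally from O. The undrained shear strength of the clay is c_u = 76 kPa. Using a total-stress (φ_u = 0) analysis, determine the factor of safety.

Taking moments about the centre O, the resisting moment is provided by the undrained shear strength acting along the arc:
M_R = c_u·L_a·R = 76·25.50·16.8 = 32558.4 kN·m/m
M_D = W·d = 2256·9.08 = 20484.5 kN·m/m
FS = M_R / M_D = 32558.4 / 20484.5 = 1.589

FS = 1.59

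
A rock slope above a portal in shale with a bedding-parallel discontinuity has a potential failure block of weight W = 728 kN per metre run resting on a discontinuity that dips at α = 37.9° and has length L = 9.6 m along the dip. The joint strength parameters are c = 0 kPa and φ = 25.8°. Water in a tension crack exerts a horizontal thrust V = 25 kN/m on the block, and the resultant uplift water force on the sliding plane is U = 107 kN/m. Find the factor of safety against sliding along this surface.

Resolving the block weight along and normal to the plane and applying the Mohr–Coulomb strength on the joint:
N' = W cosα − U − V sinα = 728·cos37.9° − 107 − 25·sin37.9° = 452.1 kN/m
Driving force T = W sinα + V cosα = 728·sin37.9° + 25·cos37.9° = 466.9 kN/m
Resisting force R = c·L + N'·tanφ = 0·9.6 + 452.1·tan25.8° = 0.0 + 218.6 = 218.6 kN/m
FS = R / T = 218.6 / 466.9 = 0.468

FS = 0.47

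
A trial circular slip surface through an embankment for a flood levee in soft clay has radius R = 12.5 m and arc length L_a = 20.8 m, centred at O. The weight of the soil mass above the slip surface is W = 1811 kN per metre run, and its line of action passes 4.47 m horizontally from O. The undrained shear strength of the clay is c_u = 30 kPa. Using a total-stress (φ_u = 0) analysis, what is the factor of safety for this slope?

Taking moments about the centre O, the resisting moment is provided by the undrained shear strength acting along the arc:
M_R = c_u·L_a·R = 30·20.80·12.5 = 7800.0 kN·m/m
M_D = W·d = 1811·4.47 = 8095.2 kN·m/m
FS = M_R / M_D = 7800.0 / 8095.2 = 0.964

FS = 0.96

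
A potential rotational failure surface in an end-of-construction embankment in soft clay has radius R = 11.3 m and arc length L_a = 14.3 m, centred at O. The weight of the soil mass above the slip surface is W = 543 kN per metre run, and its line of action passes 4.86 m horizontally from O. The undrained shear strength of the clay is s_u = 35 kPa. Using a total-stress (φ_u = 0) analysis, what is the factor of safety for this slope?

FS = 2.14

Taking moments about the centre O, the resisting moment is provided by the undrained shear strength acting along the arc:
M_R = s_u·L_a·R = 35·14.30·11.3 = 5655.7 kN·m/m
M_D = W·d = 543·4.86 = 2639.0 kN·m/m
FS = M_R / M_D = 5655.7 / 2639.0 = 2.143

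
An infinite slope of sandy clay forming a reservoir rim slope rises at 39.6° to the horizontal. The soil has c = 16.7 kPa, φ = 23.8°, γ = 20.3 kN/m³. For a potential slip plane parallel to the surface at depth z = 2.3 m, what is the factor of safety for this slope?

FS = 1.26

For an infinite slope with a slip plane parallel to the surface (no pore pressure): FS = [c + γz cos²β tanφ] / [γz sinβ cosβ].
γz = 20.3·2.3 = 46.69 kN/m²
Numerator = 16.7 + 46.69·cos²39.6°·tan23.8° = 16.7 + 46.69·0.5937·0.4411 = 28.926 kPa
Denominator = 46.69·sin39.6°·cos39.6° = 46.69·0.6374·0.7705 = 22.931 kPa
FS = 28.926 / 22.931 = 1.261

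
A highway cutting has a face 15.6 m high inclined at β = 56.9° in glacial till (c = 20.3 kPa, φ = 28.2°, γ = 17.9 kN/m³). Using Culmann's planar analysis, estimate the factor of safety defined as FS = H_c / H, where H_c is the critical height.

FS = 1.75

H_c = (4c/γ) · sinβ cosφ / [1 − cos(β − φ)]
    = (4·20.3/17.9) · sin56.9°·cos28.2° / [1 − cos28.7°]
    = 4.536 · 0.7383 / 0.1229 = 27.26 m
FS = H_c / H = 27.26 / 15.6 = 1.747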